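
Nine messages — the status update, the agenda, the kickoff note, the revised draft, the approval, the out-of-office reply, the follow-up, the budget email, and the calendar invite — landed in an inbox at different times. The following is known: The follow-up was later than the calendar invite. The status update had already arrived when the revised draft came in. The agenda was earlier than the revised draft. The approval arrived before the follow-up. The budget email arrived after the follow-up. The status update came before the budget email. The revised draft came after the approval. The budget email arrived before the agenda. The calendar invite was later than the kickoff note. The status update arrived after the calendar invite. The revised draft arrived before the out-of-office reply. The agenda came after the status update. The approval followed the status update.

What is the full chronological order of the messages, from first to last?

The constraints fix every adjacent pair, so only one ordering works:
the kickoff note → the calendar invite → the status update → the approval → the follow-up → the budget email → the agenda → the revised draft → the out-of-office reply.

the kickoff note, the calendar invite, the status update, the approval, the follow-up, the budget email, the agenda, the revised draft, the out-of-office reply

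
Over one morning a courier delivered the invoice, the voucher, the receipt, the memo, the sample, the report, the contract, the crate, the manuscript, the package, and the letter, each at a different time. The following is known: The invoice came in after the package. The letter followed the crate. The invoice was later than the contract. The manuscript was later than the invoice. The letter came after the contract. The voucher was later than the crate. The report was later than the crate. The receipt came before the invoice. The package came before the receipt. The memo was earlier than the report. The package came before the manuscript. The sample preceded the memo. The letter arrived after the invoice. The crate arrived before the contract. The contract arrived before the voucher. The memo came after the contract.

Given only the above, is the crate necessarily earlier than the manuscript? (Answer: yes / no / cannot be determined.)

Chain the constraints: the crate → the contract → the invoice → the manuscript. Each link is directly stated, so the crate comes before the manuscript.

yes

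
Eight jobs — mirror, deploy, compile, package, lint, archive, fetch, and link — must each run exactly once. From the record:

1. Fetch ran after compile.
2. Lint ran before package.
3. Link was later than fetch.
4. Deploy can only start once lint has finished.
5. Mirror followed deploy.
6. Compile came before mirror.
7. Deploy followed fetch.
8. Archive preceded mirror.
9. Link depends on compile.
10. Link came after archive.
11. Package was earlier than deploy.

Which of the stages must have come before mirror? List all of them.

archive, compile, deploy, fetch, lint, package

Directly stated before mirror: archive, compile, and deploy.
Fetch reaches mirror via fetch → deploy → mirror.
Lint reaches mirror via lint → deploy → mirror.
Package reaches mirror via package → deploy → mirror.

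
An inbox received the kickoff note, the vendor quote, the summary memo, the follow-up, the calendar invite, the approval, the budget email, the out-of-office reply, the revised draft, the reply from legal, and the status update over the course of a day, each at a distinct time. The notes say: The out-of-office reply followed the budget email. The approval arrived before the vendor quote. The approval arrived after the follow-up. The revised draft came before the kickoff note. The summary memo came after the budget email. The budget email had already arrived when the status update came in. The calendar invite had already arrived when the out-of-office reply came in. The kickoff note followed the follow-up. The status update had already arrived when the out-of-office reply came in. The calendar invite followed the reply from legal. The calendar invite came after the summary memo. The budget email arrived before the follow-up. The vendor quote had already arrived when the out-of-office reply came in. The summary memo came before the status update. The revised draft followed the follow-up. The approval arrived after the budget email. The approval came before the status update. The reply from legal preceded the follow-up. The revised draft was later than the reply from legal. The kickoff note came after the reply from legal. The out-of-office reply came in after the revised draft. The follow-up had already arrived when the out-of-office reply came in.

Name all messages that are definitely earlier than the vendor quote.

the approval, the budget email, the follow-up, the reply from legal

Directly stated before the vendor quote: the approval.
The budget email reaches the vendor quote via the budget email → the approval → the vendor quote.
The follow-up reaches the vendor quote via the follow-up → the approval → the vendor quote.
The reply from legal reaches the vendor quote via the reply from legal → the follow-up → the approval → the vendor quote.
No chain forces the out-of-office reply (or any of the others) ahead of the vendor quote.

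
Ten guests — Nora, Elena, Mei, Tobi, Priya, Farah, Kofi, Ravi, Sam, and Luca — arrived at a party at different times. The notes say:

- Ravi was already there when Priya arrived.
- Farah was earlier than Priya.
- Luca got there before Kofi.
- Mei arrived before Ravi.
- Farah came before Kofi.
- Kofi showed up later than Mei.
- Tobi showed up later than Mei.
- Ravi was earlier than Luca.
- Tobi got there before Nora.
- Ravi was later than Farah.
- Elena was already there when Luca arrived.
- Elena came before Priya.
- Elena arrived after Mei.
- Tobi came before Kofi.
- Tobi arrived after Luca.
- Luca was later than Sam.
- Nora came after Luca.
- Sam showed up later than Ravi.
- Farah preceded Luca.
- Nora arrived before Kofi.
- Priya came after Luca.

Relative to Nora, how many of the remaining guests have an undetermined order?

Forced before Nora: Elena, Farah, Luca, Mei, Ravi, Sam, and Tobi; forced after Nora: Kofi.
That leaves Priya with no forced order relative to Nora — 1.

1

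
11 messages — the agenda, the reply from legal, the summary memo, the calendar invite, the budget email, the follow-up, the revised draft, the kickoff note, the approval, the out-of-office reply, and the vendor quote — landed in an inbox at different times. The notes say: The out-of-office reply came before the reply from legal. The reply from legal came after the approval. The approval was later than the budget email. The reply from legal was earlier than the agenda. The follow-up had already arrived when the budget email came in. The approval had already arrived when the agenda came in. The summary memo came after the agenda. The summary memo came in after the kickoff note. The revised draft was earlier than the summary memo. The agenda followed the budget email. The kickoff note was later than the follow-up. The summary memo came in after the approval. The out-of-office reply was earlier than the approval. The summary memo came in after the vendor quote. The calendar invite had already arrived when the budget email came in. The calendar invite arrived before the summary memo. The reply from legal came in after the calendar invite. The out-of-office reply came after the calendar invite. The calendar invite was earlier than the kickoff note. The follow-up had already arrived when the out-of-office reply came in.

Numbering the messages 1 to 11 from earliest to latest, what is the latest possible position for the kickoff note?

The kickoff note must come before the summary memo — 1 message forced after it.
Everything else can be placed before the kickoff note in some valid order, so the kickoff note can sit as late as position 11 − 1 = 10.

10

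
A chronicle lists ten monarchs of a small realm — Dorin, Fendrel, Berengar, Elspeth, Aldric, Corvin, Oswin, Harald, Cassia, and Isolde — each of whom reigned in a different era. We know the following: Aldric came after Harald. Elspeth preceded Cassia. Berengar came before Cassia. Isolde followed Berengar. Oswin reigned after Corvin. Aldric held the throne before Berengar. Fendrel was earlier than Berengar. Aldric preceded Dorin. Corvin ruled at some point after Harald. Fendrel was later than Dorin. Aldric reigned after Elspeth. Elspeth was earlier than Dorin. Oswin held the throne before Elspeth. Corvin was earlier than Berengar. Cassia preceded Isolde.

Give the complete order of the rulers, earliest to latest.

Harald, Corvin, Oswin, Elspeth, Aldric, Dorin, Fendrel, Berengar, Cassia, Isolde

The constraints fix every adjacent pair, so only one ordering works:
Harald → Corvin → Oswin → Elspeth → Aldric → Dorin → Fendrel → Berengar → Cassia → Isolde.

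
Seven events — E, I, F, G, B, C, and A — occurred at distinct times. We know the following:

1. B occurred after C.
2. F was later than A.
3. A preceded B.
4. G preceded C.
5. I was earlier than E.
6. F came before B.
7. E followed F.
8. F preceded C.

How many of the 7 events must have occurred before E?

3

Directly stated before E: F and I.
A reaches E via A → F → E.
No chain forces G (or any of the others) ahead of E.
That's A, F, and I — 3 in all.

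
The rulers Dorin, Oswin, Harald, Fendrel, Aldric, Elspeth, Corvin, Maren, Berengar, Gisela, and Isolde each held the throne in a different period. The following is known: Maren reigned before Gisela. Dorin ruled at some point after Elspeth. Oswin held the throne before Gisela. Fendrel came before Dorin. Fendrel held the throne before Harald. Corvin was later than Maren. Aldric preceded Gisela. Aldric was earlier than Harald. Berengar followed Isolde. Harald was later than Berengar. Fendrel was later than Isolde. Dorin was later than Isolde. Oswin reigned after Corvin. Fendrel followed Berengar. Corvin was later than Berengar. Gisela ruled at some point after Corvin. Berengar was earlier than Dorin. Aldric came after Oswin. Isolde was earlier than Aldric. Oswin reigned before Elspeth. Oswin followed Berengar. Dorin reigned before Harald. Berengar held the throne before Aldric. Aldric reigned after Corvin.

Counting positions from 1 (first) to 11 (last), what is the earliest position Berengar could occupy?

Isolde must come before Berengar — 1 forced predecessor.
Nothing else is forced ahead of Berengar, so their earliest slot is position 1 + 1 = 2.

2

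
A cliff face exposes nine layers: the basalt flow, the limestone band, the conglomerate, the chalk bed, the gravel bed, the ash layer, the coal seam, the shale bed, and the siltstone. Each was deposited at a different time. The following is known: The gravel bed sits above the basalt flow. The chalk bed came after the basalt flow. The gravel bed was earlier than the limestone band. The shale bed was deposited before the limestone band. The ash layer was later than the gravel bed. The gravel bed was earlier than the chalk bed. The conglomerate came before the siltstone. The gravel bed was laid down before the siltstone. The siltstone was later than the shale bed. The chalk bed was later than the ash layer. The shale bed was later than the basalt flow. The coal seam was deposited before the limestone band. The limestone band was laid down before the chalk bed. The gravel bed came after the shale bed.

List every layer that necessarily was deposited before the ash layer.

the basalt flow, the gravel bed, the shale bed

Directly stated before the ash layer: the gravel bed.
The basalt flow reaches the ash layer via the basalt flow → the gravel bed → the ash layer.
The shale bed reaches the ash layer via the shale bed → the gravel bed → the ash layer.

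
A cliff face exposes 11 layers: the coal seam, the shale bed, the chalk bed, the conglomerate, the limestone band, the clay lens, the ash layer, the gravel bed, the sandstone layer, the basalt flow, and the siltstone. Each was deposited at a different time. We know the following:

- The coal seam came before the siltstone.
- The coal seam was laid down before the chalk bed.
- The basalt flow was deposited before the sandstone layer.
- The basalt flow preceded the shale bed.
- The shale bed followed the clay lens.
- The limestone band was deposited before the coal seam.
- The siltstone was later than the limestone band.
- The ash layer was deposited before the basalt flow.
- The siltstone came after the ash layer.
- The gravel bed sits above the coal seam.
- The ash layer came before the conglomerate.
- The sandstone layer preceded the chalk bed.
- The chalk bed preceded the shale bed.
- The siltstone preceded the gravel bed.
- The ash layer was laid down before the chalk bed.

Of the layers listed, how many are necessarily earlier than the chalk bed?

5

Directly stated before the chalk bed: the ash layer, the coal seam, and the sandstone layer.
The basalt flow reaches the chalk bed via the basalt flow → the sandstone layer → the chalk bed.
The limestone band reaches the chalk bed via the limestone band → the coal seam → the chalk bed.
That's the ash layer, the basalt flow, the coal seam, the limestone band, and the sandstone layer — 5 in all.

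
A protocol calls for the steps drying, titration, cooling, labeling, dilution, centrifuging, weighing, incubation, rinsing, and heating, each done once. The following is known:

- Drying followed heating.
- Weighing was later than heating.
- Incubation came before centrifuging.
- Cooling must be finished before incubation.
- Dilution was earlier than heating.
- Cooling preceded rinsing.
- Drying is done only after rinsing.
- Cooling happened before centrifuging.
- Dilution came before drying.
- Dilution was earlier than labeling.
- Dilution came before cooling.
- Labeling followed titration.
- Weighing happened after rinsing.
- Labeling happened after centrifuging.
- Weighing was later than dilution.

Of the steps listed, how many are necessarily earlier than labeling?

Directly stated before labeling: centrifuging, dilution, and titration.
Cooling reaches labeling via cooling → centrifuging → labeling.
Incubation reaches labeling via incubation → centrifuging → labeling.
No chain forces weighing (or any of the others) ahead of labeling.
That's centrifuging, cooling, dilution, incubation, and titration — 5 in all.

5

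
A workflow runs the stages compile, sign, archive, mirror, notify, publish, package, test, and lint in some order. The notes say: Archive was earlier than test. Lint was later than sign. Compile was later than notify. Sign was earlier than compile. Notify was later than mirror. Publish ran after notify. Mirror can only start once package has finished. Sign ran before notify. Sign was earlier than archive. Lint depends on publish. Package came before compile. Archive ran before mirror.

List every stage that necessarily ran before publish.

archive, mirror, notify, package, sign

Directly stated before publish: notify.
Archive reaches publish via archive → mirror → notify → publish.
Mirror reaches publish via mirror → notify → publish.
Package reaches publish via package → mirror → notify → publish.
Likewise sign reaches publish by chaining the stated constraints.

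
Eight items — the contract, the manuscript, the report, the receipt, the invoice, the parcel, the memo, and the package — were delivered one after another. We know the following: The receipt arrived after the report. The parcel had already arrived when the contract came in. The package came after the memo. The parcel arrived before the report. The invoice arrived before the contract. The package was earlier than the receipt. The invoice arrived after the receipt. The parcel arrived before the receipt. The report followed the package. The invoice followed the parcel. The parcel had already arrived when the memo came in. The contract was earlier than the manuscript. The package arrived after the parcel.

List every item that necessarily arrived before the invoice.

the memo, the package, the parcel, the receipt, the report

Directly stated before the invoice: the parcel and the receipt.
The memo reaches the invoice via the memo → the package → the receipt → the invoice.
The package reaches the invoice via the package → the receipt → the invoice.
The report reaches the invoice via the report → the receipt → the invoice.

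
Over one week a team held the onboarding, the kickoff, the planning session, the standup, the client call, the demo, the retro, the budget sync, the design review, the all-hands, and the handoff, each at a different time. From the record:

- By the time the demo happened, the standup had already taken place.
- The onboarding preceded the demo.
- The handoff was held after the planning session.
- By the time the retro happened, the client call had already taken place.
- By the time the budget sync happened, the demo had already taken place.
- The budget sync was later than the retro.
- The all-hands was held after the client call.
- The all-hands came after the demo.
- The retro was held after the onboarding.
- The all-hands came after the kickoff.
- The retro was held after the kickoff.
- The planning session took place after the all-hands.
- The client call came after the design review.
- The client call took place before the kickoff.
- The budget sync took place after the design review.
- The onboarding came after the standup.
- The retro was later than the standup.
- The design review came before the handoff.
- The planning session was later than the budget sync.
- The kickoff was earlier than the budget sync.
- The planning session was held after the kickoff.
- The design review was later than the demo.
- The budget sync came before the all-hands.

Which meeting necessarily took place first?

the standup

The standup has a chain of constraints placing it before every other meeting, so the standup must be first.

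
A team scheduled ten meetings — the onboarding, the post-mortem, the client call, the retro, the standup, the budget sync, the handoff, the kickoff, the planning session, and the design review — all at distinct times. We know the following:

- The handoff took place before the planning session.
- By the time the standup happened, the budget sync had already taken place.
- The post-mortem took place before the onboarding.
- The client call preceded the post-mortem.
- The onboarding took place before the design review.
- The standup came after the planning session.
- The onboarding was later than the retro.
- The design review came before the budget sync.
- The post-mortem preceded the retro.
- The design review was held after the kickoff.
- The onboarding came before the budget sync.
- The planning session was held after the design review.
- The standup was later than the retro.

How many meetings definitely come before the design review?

Directly stated before the design review: the kickoff and the onboarding.
The client call reaches the design review via the client call → the post-mortem → the onboarding → the design review.
The post-mortem reaches the design review via the post-mortem → the onboarding → the design review.
The retro reaches the design review via the retro → the onboarding → the design review.
No chain forces the handoff (or any of the others) ahead of the design review.
That's the client call, the kickoff, the onboarding, the post-mortem, and the retro — 5 in all.

5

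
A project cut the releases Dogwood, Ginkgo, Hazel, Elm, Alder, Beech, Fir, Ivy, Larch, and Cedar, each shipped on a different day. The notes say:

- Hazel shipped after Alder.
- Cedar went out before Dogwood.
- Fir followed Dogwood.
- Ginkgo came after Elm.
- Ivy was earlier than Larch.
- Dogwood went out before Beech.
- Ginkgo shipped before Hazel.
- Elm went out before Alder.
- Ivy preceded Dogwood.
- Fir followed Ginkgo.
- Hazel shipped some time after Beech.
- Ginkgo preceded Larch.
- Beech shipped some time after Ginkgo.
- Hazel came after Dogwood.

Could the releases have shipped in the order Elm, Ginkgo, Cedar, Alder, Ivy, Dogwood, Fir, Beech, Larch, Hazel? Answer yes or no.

yes

Check each stated constraint against the proposed order — e.g. Ginkgo is ahead of Larch; Ginkgo is ahead of Hazel. Every pair is in the required order; nothing is violated.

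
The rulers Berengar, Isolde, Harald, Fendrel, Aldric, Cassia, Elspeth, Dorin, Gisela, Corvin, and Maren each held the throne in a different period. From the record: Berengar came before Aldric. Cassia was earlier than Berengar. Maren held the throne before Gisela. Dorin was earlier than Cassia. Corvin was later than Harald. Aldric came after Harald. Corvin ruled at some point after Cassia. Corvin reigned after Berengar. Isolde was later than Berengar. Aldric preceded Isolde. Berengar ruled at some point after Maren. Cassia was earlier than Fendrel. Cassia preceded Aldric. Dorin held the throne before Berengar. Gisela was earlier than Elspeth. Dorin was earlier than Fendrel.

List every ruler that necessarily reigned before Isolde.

Aldric, Berengar, Cassia, Dorin, Harald, Maren

Directly stated before Isolde: Aldric and Berengar.
Cassia reaches Isolde via Cassia → Aldric → Isolde.
Dorin reaches Isolde via Dorin → Berengar → Isolde.
Harald reaches Isolde via Harald → Aldric → Isolde.
Likewise Maren reaches Isolde by chaining the stated constraints.
No chain forces Corvin (or any of the others) ahead of Isolde.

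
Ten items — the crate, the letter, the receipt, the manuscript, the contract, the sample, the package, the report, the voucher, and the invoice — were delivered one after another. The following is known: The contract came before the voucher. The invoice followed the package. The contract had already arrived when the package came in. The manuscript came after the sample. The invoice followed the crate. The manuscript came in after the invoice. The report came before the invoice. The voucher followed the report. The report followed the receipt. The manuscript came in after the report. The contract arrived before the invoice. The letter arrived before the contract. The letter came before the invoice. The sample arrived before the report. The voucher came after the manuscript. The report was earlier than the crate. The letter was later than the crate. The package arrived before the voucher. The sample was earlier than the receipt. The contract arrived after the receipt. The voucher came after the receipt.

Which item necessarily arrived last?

the voucher

Every other item has a chain of constraints placing it before the voucher, so the voucher is last.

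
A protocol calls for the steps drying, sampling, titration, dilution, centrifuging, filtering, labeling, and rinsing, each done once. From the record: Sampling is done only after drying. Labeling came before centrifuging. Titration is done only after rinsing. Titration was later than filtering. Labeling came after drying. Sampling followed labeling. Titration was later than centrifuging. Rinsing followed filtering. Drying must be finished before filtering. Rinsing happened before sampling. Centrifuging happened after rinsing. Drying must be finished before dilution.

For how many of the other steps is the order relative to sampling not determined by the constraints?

Forced before sampling: drying, filtering, labeling, and rinsing.
That leaves centrifuging, dilution, and titration with no forced order relative to sampling — 3.

3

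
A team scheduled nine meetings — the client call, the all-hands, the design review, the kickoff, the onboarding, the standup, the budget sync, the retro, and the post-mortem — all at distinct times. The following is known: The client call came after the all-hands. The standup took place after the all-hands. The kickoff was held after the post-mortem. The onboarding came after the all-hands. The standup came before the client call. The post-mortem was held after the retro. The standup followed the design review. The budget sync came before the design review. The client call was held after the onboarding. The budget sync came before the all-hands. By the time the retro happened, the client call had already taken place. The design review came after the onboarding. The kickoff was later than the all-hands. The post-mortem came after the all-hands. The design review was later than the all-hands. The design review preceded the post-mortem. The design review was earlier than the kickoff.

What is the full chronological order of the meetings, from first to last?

the budget sync, the all-hands, the onboarding, the design review, the standup, the client call, the retro, the post-mortem, the kickoff

The constraints fix every adjacent pair, so only one ordering works:
the budget sync → the all-hands → the onboarding → the design review → the standup → the client call → the retro → the post-mortem → the kickoff.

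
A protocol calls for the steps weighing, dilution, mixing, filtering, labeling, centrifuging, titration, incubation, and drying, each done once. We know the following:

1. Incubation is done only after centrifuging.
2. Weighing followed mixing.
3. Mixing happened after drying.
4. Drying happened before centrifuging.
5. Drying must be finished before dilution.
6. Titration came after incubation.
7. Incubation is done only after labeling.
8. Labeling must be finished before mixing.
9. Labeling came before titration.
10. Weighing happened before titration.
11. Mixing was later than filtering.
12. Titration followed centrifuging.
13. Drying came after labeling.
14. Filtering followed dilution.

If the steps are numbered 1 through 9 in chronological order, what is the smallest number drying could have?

2

Labeling must come before drying — 1 forced predecessor.
Nothing else is forced ahead of drying, so its earliest slot is position 1 + 1 = 2.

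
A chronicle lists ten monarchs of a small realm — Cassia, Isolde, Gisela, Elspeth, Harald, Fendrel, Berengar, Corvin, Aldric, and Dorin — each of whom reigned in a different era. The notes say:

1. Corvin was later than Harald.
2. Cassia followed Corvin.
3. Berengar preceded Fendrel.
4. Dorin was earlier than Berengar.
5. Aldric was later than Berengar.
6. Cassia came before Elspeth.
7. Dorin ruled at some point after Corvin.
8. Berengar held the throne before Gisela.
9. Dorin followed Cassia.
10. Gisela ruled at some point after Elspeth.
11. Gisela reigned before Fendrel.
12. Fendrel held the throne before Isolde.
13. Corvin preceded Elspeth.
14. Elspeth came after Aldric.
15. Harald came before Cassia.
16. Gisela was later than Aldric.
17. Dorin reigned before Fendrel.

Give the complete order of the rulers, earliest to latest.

Harald, Corvin, Cassia, Dorin, Berengar, Aldric, Elspeth, Gisela, Fendrel, Isolde

The constraints fix every adjacent pair, so only one ordering works:
Harald → Corvin → Cassia → Dorin → Berengar → Aldric → Elspeth → Gisela → Fendrel → Isolde.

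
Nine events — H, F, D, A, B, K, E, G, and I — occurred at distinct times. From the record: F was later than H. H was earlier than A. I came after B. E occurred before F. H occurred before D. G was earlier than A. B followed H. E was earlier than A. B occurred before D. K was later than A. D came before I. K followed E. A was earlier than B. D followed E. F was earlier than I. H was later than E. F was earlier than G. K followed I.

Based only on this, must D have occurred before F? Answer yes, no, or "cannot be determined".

no

Tracing the constraints gives F → G → A → B → D, so F must come before D.
That means D cannot be before F.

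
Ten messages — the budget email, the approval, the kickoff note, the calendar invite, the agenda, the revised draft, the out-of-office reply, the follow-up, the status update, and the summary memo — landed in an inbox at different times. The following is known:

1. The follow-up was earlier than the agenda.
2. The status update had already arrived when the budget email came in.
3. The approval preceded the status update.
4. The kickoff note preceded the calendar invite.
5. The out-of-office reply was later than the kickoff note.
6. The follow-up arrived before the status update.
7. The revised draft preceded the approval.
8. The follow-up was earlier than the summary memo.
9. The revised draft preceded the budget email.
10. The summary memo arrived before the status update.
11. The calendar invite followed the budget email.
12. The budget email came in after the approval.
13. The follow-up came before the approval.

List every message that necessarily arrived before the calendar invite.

the approval, the budget email, the follow-up, the kickoff note, the revised draft, the status update, the summary memo

Directly stated before the calendar invite: the budget email and the kickoff note.
The approval reaches the calendar invite via the approval → the budget email → the calendar invite.
The follow-up reaches the calendar invite via the follow-up → the approval → the budget email → the calendar invite.
The revised draft reaches the calendar invite via the revised draft → the budget email → the calendar invite.
Likewise the status update and the summary memo each reach the calendar invite by chaining the stated constraints.
No chain forces the out-of-office reply (or any of the others) ahead of the calendar invite.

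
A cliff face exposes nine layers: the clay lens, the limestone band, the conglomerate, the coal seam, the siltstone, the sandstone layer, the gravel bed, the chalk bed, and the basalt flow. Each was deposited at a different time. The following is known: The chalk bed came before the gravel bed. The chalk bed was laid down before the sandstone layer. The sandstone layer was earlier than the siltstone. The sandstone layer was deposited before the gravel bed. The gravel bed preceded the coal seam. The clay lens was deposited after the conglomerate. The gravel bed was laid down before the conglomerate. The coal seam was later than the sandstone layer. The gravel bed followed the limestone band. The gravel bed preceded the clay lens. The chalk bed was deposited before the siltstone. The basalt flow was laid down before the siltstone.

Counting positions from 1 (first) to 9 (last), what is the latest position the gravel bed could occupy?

The gravel bed must come before the clay lens, the coal seam, and the conglomerate — 3 layers forced after it.
Everything else can be placed before the gravel bed in some valid order, so the gravel bed can sit as late as position 9 − 3 = 6.

6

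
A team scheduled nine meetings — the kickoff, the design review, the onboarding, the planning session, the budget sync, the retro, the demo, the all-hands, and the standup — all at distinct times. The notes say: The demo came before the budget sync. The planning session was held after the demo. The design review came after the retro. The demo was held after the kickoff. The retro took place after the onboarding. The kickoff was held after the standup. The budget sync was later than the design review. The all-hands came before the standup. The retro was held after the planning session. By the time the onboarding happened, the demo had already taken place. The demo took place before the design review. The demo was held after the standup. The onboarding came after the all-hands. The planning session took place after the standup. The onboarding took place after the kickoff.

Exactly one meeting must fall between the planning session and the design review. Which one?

the retro

Tracing the constraints gives the planning session → the retro → the design review, so the retro sits after the planning session and before the design review.
No other meeting is forced both after the planning session and before the design review.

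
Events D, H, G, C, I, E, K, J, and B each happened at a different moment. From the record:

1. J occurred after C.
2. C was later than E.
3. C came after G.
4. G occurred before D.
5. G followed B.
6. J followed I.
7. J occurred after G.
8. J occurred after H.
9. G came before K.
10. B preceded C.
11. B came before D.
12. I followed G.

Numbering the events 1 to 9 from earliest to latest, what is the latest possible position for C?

8

C must come before J — 1 event forced after it.
Everything else can be placed before C in some valid order, so C can sit as late as position 9 − 1 = 8.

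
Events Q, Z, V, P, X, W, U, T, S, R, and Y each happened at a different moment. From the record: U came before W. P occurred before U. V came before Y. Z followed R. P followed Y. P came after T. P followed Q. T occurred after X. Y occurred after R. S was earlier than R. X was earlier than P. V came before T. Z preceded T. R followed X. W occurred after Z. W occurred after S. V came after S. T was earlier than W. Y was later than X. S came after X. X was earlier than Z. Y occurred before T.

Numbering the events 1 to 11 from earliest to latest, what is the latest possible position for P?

P must come before U and W — 2 events forced after it.
Everything else can be placed before P in some valid order, so P can sit as late as position 11 − 2 = 9.

9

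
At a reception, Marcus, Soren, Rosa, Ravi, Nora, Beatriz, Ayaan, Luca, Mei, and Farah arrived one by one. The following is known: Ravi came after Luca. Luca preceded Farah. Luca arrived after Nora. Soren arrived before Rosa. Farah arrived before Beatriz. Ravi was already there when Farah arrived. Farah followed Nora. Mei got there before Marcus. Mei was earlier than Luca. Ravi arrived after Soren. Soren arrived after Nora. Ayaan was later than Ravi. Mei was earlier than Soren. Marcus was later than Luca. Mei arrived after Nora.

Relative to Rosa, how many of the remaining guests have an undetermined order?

Forced before Rosa: Mei, Nora, and Soren.
That leaves Ayaan, Beatriz, Farah, Luca, Marcus, and Ravi with no forced order relative to Rosa — 6.

6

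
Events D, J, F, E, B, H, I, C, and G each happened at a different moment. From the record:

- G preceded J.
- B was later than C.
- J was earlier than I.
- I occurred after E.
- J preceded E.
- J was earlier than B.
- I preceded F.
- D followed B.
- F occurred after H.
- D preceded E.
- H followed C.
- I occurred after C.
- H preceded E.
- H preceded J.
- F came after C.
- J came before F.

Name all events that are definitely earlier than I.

B, C, D, E, G, H, J

Directly stated before I: C, E, and J.
B reaches I via B → D → E → I.
D reaches I via D → E → I.
G reaches I via G → J → I.
Likewise H reaches I by chaining the stated constraints.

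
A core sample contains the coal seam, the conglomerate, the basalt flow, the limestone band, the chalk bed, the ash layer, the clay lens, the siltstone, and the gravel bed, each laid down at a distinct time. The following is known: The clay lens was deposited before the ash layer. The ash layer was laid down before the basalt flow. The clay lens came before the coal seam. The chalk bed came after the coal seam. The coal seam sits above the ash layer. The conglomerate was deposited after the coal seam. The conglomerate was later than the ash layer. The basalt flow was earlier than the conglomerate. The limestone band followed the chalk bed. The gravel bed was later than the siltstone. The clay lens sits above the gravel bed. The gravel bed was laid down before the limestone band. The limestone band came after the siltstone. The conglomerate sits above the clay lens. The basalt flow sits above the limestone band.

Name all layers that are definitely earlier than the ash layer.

Directly stated before the ash layer: the clay lens.
The gravel bed reaches the ash layer via the gravel bed → the clay lens → the ash layer.
The siltstone reaches the ash layer via the siltstone → the gravel bed → the clay lens → the ash layer.
No chain forces the conglomerate (or any of the others) ahead of the ash layer.

the clay lens, the gravel bed, the siltstone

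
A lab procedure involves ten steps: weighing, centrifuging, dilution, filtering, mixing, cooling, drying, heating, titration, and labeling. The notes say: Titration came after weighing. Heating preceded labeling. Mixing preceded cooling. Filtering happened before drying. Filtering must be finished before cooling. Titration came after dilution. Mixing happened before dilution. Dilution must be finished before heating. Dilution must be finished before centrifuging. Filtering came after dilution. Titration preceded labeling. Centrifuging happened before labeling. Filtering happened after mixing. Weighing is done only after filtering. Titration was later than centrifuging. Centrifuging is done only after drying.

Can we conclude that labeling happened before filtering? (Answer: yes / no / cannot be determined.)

Tracing the constraints gives filtering → weighing → titration → labeling, so filtering must come before labeling.
That means labeling cannot be before filtering.

no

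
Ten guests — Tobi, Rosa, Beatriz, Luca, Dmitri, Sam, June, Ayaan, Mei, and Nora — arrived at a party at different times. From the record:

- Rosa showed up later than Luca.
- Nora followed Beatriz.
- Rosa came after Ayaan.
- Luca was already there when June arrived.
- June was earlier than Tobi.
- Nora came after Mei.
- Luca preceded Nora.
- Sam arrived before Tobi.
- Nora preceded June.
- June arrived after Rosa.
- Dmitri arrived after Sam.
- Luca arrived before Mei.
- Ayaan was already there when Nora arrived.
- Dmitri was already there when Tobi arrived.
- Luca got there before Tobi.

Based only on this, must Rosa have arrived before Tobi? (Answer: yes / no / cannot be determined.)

Chain the constraints: Rosa → June → Tobi. Each link is directly stated, so Rosa comes before Tobi.

yes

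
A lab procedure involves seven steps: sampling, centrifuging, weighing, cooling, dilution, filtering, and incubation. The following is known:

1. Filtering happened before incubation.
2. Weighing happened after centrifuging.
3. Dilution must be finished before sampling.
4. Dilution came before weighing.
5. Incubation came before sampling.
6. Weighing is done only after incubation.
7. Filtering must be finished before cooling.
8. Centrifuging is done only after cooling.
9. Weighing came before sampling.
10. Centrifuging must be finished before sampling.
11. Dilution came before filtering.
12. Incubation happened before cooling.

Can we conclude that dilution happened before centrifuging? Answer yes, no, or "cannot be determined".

Chain the constraints: dilution → filtering → cooling → centrifuging. Each link is directly stated, so dilution comes before centrifuging.

yes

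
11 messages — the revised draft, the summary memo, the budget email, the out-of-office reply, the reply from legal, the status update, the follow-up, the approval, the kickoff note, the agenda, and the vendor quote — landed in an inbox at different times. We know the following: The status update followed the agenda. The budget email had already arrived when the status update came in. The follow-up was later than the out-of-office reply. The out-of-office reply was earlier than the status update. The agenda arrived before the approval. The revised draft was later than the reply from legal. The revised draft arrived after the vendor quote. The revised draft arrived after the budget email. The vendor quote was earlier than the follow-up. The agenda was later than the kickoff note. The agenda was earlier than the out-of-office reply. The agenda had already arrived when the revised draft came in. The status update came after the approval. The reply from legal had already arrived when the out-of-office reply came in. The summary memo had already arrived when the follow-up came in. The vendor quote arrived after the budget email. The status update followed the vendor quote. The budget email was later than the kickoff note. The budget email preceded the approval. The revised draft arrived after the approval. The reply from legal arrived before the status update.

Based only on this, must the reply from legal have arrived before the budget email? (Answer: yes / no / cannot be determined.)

cannot be determined

No chain of stated constraints runs from the reply from legal to the budget email, and none runs from the budget email to the reply from legal either.
So the relative order of the reply from legal and the budget email is not fixed by the given facts.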